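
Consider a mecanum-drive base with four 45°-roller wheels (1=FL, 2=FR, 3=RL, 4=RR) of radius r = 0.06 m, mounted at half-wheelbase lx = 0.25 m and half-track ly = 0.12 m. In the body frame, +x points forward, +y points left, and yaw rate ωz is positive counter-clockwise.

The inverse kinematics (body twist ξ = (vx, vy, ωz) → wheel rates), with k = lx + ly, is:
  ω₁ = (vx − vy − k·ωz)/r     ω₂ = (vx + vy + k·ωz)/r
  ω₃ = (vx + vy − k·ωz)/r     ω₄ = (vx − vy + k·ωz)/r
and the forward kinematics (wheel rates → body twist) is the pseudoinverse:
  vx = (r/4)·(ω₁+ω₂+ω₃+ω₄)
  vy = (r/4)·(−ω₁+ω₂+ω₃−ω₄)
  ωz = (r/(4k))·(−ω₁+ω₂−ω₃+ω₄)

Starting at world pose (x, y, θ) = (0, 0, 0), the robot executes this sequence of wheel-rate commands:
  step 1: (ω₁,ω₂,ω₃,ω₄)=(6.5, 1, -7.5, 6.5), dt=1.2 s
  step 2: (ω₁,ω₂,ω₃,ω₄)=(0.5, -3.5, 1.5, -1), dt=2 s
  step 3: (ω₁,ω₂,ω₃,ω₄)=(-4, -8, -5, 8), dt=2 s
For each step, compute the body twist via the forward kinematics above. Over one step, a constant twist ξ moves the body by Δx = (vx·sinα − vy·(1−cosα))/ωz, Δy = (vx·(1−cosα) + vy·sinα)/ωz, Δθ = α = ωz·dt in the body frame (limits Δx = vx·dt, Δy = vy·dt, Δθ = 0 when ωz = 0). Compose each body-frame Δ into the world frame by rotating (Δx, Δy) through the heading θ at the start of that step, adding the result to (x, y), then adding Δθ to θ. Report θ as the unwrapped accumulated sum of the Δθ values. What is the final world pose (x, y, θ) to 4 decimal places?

(-0.0131, -0.9211, 0.6162)

step 1: ξ=(vx,vy,ωz)=(0.0975, -0.2925, 0.3446), dt=1.2 → body Δ=(0.1852, -0.3172, 0.4135) → world pose (0.1852, -0.3172, 0.4135)
step 2: ξ=(vx,vy,ωz)=(-0.0375, -0.0225, -0.2635), dt=2.0 → body Δ=(-0.0832, -0.0236, -0.5270) → world pose (0.1186, -0.3723, -0.1135)
step 3: ξ=(vx,vy,ωz)=(-0.1350, -0.2550, 0.3649), dt=2.0 → body Δ=(-0.0687, -0.5601, 0.7297) → world pose (-0.0131, -0.9211, 0.6162)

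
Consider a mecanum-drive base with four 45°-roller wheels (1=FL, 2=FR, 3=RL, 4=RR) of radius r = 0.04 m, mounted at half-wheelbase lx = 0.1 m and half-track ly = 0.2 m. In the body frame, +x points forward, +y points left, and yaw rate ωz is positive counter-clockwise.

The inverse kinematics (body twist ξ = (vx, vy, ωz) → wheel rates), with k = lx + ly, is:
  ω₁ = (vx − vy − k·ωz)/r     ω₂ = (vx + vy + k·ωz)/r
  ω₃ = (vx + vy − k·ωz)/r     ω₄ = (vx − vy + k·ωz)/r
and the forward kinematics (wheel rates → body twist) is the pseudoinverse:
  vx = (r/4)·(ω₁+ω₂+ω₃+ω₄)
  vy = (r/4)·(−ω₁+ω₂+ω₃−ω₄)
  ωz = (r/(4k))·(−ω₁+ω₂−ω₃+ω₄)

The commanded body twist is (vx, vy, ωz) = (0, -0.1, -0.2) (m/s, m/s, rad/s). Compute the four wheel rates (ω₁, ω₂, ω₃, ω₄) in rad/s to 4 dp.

(4.0000, -4.0000, -1.0000, 1.0000)

k = lx + ly = 0.1 + 0.2 = 0.3000;  k·ωz = 0.3000·-0.2 = -0.0600
ω₁ (FL) = (vx − vy − k·ωz)/r = 0.1600/0.04 = 4.0000
ω₂ (FR) = (vx + vy + k·ωz)/r = -0.1600/0.04 = -4.0000
ω₃ (RL) = (vx + vy − k·ωz)/r = -0.0400/0.04 = -1.0000
ω₄ (RR) = (vx − vy + k·ωz)/r = 0.0400/0.04 = 1.0000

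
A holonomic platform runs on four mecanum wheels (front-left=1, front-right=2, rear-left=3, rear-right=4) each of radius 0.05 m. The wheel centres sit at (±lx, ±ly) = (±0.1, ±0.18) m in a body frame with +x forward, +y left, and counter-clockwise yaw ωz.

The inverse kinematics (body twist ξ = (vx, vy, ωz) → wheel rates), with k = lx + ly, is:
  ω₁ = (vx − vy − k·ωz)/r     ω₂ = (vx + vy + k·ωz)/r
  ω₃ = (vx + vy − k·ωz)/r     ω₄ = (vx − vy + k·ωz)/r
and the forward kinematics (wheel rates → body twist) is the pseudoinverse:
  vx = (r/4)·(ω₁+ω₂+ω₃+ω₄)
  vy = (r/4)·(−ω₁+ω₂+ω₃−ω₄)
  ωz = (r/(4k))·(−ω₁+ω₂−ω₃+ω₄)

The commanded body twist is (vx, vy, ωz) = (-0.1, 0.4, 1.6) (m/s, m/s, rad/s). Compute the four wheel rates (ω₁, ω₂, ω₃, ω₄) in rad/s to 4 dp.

k = lx + ly = 0.1 + 0.18 = 0.2800;  k·ωz = 0.2800·1.6 = 0.4480
ω₁ (FL) = (vx − vy − k·ωz)/r = -0.9480/0.05 = -18.9600
ω₂ (FR) = (vx + vy + k·ωz)/r = 0.7480/0.05 = 14.9600
ω₃ (RL) = (vx + vy − k·ωz)/r = -0.1480/0.05 = -2.9600
ω₄ (RR) = (vx − vy + k·ωz)/r = -0.0520/0.05 = -1.0400

(-18.9600, 14.9600, -2.9600, -1.0400)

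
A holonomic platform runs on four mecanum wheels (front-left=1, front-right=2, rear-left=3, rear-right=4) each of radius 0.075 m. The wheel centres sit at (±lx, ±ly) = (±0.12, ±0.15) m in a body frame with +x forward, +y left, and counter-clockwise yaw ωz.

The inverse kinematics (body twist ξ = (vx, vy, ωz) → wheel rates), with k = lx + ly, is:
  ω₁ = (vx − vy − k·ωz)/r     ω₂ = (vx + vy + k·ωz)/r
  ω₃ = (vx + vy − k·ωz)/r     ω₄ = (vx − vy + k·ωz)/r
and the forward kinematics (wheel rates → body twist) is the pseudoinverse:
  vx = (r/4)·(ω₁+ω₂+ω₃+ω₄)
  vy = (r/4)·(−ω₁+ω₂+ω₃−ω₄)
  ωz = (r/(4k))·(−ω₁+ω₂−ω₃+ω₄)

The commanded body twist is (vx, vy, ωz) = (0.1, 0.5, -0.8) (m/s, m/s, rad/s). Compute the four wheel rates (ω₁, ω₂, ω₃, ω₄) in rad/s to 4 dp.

(-2.4533, 5.1200, 10.8800, -8.2133)

k = lx + ly = 0.12 + 0.15 = 0.2700;  k·ωz = 0.2700·-0.8 = -0.2160
ω₁ (FL) = (vx − vy − k·ωz)/r = -0.1840/0.075 = -2.4533
ω₂ (FR) = (vx + vy + k·ωz)/r = 0.3840/0.075 = 5.1200
ω₃ (RL) = (vx + vy − k·ωz)/r = 0.8160/0.075 = 10.8800
ω₄ (RR) = (vx − vy + k·ωz)/r = -0.6160/0.075 = -8.2133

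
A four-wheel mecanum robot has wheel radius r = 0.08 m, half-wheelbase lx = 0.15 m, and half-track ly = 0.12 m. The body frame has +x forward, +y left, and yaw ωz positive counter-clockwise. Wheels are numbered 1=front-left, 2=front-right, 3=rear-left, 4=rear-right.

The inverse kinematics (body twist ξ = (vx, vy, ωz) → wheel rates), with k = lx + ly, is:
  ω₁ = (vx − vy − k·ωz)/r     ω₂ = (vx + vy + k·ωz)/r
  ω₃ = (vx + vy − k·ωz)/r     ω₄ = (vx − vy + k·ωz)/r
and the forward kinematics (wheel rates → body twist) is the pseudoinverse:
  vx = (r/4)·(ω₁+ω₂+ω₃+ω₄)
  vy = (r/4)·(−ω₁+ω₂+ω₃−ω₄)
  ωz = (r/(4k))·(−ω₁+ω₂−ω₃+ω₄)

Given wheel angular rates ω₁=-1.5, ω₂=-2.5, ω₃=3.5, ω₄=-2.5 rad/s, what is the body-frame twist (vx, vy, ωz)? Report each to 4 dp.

k = lx + ly = 0.15 + 0.12 = 0.2700
ω₁+ω₂+ω₃+ω₄ = -3.0000  →  vx = (0.08/4)·-3.0000 = -0.0600
−ω₁+ω₂+ω₃−ω₄ = 5.0000  →  vy = (0.08/4)·5.0000 = 0.1000
−ω₁+ω₂−ω₃+ω₄ = -7.0000  →  ωz = (0.08/1.0800)·-7.0000 = -0.5185

(-0.0600, 0.1000, -0.5185)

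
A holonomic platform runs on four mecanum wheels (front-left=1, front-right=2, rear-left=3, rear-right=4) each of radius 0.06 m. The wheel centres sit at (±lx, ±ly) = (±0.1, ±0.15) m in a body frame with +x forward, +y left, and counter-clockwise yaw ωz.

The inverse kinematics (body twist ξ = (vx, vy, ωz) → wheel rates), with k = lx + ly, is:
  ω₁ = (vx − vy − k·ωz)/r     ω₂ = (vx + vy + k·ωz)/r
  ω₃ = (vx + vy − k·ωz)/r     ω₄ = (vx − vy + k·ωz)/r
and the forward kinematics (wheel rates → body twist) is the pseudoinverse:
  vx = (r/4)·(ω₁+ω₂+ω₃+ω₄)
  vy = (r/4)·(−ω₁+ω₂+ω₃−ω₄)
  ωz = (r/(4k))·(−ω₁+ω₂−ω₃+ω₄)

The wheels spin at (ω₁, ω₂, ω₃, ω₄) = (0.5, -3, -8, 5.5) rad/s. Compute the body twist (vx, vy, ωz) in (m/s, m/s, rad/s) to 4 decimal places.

(-0.0750, -0.2550, 0.6000)

k = lx + ly = 0.1 + 0.15 = 0.2500
ω₁+ω₂+ω₃+ω₄ = -5.0000  →  vx = (0.06/4)·-5.0000 = -0.0750
−ω₁+ω₂+ω₃−ω₄ = -17.0000  →  vy = (0.06/4)·-17.0000 = -0.2550
−ω₁+ω₂−ω₃+ω₄ = 10.0000  →  ωz = (0.06/1.0000)·10.0000 = 0.6000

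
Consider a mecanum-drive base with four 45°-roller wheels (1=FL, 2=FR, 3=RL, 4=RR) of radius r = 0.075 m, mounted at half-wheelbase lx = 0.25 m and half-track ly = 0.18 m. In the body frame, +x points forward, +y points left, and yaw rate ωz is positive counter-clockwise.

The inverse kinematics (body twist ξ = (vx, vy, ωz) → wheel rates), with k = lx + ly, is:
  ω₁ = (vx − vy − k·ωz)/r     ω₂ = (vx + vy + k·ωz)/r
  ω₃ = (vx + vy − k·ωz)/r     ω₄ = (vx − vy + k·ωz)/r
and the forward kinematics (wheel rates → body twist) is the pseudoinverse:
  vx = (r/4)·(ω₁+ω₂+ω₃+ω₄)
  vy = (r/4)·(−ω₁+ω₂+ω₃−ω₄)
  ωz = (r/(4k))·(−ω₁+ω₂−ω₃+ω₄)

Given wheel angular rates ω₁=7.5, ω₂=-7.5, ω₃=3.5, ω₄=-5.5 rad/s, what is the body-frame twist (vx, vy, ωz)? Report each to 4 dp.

k = lx + ly = 0.25 + 0.18 = 0.4300
ω₁+ω₂+ω₃+ω₄ = -2.0000  →  vx = (0.075/4)·-2.0000 = -0.0375
−ω₁+ω₂+ω₃−ω₄ = -6.0000  →  vy = (0.075/4)·-6.0000 = -0.1125
−ω₁+ω₂−ω₃+ω₄ = -24.0000  →  ωz = (0.075/1.7200)·-24.0000 = -1.0465

(-0.0375, -0.1125, -1.0465)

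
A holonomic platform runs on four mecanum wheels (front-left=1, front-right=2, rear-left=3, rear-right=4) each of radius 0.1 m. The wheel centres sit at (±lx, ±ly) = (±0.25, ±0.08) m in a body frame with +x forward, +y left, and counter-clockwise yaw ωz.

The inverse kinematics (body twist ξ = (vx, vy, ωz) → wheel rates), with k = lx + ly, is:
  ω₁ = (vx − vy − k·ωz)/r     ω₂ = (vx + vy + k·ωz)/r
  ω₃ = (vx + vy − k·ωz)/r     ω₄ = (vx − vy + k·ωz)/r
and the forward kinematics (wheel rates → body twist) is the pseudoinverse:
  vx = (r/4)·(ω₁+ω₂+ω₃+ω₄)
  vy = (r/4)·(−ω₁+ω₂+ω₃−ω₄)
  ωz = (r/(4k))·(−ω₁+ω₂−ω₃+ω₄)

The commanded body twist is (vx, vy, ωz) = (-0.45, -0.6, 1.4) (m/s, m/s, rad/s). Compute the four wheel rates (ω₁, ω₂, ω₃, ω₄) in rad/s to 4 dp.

k = lx + ly = 0.25 + 0.08 = 0.3300;  k·ωz = 0.3300·1.4 = 0.4620
ω₁ (FL) = (vx − vy − k·ωz)/r = -0.3120/0.1 = -3.1200
ω₂ (FR) = (vx + vy + k·ωz)/r = -0.5880/0.1 = -5.8800
ω₃ (RL) = (vx + vy − k·ωz)/r = -1.5120/0.1 = -15.1200
ω₄ (RR) = (vx − vy + k·ωz)/r = 0.6120/0.1 = 6.1200

(-3.1200, -5.8800, -15.1200, 6.1200)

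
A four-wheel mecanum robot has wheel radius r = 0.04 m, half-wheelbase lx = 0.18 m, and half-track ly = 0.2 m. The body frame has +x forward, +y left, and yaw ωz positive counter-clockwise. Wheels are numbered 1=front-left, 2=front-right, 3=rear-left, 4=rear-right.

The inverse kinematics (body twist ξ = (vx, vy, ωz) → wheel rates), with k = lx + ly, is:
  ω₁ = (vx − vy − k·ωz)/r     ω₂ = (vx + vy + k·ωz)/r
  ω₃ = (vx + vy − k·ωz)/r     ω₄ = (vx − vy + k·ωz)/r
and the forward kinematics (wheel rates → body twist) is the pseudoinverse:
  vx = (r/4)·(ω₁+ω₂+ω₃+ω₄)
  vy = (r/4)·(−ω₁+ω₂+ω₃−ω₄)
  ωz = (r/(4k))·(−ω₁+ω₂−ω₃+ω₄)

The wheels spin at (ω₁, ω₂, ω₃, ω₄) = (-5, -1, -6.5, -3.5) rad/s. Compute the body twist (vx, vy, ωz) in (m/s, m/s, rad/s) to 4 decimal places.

(-0.1600, 0.0100, 0.1842)

k = lx + ly = 0.18 + 0.2 = 0.3800
ω₁+ω₂+ω₃+ω₄ = -16.0000  →  vx = (0.04/4)·-16.0000 = -0.1600
−ω₁+ω₂+ω₃−ω₄ = 1.0000  →  vy = (0.04/4)·1.0000 = 0.0100
−ω₁+ω₂−ω₃+ω₄ = 7.0000  →  ωz = (0.04/1.5200)·7.0000 = 0.1842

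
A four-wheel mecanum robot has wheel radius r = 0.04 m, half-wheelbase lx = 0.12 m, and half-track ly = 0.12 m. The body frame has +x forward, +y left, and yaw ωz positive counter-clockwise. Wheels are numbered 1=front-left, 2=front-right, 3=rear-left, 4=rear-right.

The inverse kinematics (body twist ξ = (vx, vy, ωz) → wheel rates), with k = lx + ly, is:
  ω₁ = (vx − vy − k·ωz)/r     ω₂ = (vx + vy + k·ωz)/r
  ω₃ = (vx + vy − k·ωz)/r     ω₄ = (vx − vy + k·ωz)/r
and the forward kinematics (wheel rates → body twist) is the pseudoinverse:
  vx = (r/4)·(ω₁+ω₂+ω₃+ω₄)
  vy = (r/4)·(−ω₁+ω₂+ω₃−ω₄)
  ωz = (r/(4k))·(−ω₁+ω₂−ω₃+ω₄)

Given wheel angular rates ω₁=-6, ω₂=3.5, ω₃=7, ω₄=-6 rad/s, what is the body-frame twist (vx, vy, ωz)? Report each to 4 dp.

k = lx + ly = 0.12 + 0.12 = 0.2400
ω₁+ω₂+ω₃+ω₄ = -1.5000  →  vx = (0.04/4)·-1.5000 = -0.0150
−ω₁+ω₂+ω₃−ω₄ = 22.5000  →  vy = (0.04/4)·22.5000 = 0.2250
−ω₁+ω₂−ω₃+ω₄ = -3.5000  →  ωz = (0.04/0.9600)·-3.5000 = -0.1458

(-0.0150, 0.2250, -0.1458)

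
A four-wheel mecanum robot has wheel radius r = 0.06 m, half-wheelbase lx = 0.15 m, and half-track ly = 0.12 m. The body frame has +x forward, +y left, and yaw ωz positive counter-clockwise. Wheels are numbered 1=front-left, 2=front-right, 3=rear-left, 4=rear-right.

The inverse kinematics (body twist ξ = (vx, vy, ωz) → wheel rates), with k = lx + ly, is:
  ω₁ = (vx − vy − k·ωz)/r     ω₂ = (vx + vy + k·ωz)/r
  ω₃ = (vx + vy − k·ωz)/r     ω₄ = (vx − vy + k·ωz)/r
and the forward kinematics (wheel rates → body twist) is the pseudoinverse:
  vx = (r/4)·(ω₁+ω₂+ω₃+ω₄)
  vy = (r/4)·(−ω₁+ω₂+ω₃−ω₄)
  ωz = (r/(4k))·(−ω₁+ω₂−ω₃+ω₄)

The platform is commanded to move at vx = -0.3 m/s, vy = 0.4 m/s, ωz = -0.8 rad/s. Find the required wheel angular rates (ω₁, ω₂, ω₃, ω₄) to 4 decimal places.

(-8.0667, -1.9333, 5.2667, -15.2667)

k = lx + ly = 0.15 + 0.12 = 0.2700;  k·ωz = 0.2700·-0.8 = -0.2160
ω₁ (FL) = (vx − vy − k·ωz)/r = -0.4840/0.06 = -8.0667
ω₂ (FR) = (vx + vy + k·ωz)/r = -0.1160/0.06 = -1.9333
ω₃ (RL) = (vx + vy − k·ωz)/r = 0.3160/0.06 = 5.2667
ω₄ (RR) = (vx − vy + k·ωz)/r = -0.9160/0.06 = -15.2667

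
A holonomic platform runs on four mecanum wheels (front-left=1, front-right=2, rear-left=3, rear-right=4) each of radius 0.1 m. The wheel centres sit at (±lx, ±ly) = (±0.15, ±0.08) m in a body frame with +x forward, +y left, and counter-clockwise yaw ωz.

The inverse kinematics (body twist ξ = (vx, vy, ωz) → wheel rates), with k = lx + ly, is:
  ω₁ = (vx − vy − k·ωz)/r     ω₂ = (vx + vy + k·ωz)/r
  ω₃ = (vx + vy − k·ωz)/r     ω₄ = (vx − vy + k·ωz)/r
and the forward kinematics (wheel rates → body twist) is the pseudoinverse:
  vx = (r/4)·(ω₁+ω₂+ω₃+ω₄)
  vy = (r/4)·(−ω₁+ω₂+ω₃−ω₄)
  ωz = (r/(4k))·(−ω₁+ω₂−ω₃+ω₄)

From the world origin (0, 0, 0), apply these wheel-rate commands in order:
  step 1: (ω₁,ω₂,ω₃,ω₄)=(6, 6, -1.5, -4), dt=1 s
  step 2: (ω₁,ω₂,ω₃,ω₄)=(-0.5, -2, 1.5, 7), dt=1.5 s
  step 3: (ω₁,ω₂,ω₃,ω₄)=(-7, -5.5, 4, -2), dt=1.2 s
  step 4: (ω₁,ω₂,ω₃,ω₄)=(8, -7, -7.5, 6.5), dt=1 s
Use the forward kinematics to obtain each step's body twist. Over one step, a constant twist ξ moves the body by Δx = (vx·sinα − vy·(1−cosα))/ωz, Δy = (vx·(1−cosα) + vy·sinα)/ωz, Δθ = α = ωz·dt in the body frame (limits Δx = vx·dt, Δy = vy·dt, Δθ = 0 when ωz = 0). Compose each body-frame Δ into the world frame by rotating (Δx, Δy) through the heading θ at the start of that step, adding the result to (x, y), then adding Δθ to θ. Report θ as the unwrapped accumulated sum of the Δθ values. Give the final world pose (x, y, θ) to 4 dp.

step 1: ξ=(vx,vy,ωz)=(0.1625, 0.0625, -0.2717), dt=1.0 → body Δ=(0.1689, 0.0398, -0.2717) → world pose (0.1689, 0.0398, -0.2717)
step 2: ξ=(vx,vy,ωz)=(0.1500, -0.1750, 0.4348), dt=1.5 → body Δ=(0.2920, -0.1735, 0.6522) → world pose (0.4037, -0.2057, 0.3804)
step 3: ξ=(vx,vy,ωz)=(-0.2625, 0.1875, -0.4891), dt=1.2 → body Δ=(-0.2331, 0.3021, -0.5870) → world pose (0.0751, -0.0117, -0.2065)
step 4: ξ=(vx,vy,ωz)=(0.0000, -0.7250, -0.1087), dt=1.0 → body Δ=(-0.0394, -0.7236, -0.1087) → world pose (-0.1118, -0.7118, -0.3152)

(-0.1118, -0.7118, -0.3152)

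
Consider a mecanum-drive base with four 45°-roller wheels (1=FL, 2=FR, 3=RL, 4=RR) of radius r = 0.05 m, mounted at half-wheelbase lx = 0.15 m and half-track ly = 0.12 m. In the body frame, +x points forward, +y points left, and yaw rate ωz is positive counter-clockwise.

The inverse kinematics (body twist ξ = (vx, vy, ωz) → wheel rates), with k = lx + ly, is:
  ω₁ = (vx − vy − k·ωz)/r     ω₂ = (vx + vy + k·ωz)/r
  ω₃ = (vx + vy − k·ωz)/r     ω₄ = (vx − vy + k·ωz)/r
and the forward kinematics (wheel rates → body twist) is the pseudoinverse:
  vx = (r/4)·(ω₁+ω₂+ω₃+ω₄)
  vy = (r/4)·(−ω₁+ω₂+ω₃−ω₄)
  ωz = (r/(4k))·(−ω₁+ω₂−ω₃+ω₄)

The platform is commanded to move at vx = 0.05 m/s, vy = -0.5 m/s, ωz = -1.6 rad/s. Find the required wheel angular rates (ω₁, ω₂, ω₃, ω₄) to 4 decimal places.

k = lx + ly = 0.15 + 0.12 = 0.2700;  k·ωz = 0.2700·-1.6 = -0.4320
ω₁ (FL) = (vx − vy − k·ωz)/r = 0.9820/0.05 = 19.6400
ω₂ (FR) = (vx + vy + k·ωz)/r = -0.8820/0.05 = -17.6400
ω₃ (RL) = (vx + vy − k·ωz)/r = -0.0180/0.05 = -0.3600
ω₄ (RR) = (vx − vy + k·ωz)/r = 0.1180/0.05 = 2.3600

(19.6400, -17.6400, -0.3600, 2.3600)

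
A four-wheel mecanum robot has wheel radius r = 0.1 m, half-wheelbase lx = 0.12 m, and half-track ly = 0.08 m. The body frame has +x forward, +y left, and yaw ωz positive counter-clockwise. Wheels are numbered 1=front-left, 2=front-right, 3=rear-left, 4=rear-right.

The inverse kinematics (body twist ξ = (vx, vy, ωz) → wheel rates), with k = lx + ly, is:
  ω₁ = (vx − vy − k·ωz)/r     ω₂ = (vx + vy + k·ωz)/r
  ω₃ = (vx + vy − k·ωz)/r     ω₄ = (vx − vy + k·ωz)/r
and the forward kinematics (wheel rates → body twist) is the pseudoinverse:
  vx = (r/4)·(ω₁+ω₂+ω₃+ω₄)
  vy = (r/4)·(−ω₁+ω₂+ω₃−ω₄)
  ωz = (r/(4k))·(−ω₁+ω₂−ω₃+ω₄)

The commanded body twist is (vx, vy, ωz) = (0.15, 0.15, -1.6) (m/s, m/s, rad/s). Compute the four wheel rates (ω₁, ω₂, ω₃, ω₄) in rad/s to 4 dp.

k = lx + ly = 0.12 + 0.08 = 0.2000;  k·ωz = 0.2000·-1.6 = -0.3200
ω₁ (FL) = (vx − vy − k·ωz)/r = 0.3200/0.1 = 3.2000
ω₂ (FR) = (vx + vy + k·ωz)/r = -0.0200/0.1 = -0.2000
ω₃ (RL) = (vx + vy − k·ωz)/r = 0.6200/0.1 = 6.2000
ω₄ (RR) = (vx − vy + k·ωz)/r = -0.3200/0.1 = -3.2000

(3.2000, -0.2000, 6.2000, -3.2000)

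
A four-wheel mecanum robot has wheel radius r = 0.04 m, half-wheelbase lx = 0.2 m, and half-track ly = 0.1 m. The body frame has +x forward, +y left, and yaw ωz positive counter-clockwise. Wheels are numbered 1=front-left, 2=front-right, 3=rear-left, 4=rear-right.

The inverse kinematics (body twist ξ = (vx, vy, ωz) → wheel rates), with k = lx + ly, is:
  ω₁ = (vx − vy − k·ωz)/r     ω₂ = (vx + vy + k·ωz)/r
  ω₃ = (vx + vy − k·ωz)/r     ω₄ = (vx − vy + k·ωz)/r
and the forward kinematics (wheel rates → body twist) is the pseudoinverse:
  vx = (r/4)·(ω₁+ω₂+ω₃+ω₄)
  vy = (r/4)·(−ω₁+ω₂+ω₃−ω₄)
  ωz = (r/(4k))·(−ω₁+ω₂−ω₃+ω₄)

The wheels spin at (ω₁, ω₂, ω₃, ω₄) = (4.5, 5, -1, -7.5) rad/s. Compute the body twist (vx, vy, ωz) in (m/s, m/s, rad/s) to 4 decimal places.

(0.0100, 0.0700, -0.2000)

k = lx + ly = 0.2 + 0.1 = 0.3000
ω₁+ω₂+ω₃+ω₄ = 1.0000  →  vx = (0.04/4)·1.0000 = 0.0100
−ω₁+ω₂+ω₃−ω₄ = 7.0000  →  vy = (0.04/4)·7.0000 = 0.0700
−ω₁+ω₂−ω₃+ω₄ = -6.0000  →  ωz = (0.04/1.2000)·-6.0000 = -0.2000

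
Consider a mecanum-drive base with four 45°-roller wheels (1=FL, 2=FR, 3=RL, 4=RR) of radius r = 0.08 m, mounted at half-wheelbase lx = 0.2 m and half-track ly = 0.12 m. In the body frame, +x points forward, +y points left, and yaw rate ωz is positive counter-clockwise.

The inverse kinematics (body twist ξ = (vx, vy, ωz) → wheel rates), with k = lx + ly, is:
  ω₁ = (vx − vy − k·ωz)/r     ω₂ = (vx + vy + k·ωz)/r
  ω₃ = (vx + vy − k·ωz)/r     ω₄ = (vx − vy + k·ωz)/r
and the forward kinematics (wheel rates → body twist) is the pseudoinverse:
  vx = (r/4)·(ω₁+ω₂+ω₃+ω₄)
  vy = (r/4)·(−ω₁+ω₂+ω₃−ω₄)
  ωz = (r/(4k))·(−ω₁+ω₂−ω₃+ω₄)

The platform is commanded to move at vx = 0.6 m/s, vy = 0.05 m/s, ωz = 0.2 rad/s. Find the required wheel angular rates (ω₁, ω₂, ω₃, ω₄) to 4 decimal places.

(6.0750, 8.9250, 7.3250, 7.6750)

k = lx + ly = 0.2 + 0.12 = 0.3200;  k·ωz = 0.3200·0.2 = 0.0640
ω₁ (FL) = (vx − vy − k·ωz)/r = 0.4860/0.08 = 6.0750
ω₂ (FR) = (vx + vy + k·ωz)/r = 0.7140/0.08 = 8.9250
ω₃ (RL) = (vx + vy − k·ωz)/r = 0.5860/0.08 = 7.3250
ω₄ (RR) = (vx − vy + k·ωz)/r = 0.6140/0.08 = 7.6750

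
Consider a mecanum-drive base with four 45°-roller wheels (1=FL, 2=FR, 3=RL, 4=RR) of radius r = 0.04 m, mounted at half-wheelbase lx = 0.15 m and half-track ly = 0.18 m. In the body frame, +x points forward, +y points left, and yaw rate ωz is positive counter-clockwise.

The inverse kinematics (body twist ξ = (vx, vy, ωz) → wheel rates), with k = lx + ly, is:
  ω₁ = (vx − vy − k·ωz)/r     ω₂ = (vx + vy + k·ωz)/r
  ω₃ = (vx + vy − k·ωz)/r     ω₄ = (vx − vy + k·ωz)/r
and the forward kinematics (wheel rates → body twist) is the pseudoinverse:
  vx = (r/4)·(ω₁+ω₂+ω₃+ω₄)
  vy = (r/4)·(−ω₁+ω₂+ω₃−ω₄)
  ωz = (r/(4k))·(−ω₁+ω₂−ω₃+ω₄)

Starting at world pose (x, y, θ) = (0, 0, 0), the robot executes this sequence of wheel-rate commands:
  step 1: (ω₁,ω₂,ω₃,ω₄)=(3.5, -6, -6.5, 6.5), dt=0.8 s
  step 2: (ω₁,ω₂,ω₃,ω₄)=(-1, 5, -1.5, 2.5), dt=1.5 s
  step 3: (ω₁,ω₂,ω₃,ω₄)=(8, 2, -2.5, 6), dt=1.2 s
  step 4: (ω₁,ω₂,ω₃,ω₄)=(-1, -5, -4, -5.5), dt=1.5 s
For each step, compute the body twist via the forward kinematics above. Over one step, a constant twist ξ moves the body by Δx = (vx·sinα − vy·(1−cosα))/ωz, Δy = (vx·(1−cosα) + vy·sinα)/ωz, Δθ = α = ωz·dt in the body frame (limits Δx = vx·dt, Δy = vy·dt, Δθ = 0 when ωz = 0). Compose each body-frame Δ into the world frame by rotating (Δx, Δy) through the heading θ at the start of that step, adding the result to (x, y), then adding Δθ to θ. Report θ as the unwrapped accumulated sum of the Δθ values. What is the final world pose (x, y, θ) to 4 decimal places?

(0.0955, -0.3301, 0.3803)

step 1: ξ=(vx,vy,ωz)=(-0.0250, -0.2250, 0.1061), dt=0.8 → body Δ=(-0.0123, -0.1806, 0.0848) → world pose (-0.0123, -0.1806, 0.0848)
step 2: ξ=(vx,vy,ωz)=(0.0500, 0.0200, 0.3030), dt=1.5 → body Δ=(0.0657, 0.0457, 0.4545) → world pose (0.0493, -0.1295, 0.5394)
step 3: ξ=(vx,vy,ωz)=(0.1350, -0.1450, 0.0758), dt=1.2 → body Δ=(0.1697, -0.1664, 0.0909) → world pose (0.2803, -0.1851, 0.6303)
step 4: ξ=(vx,vy,ωz)=(-0.1550, -0.0250, -0.1667), dt=1.5 → body Δ=(-0.2347, -0.0082, -0.2500) → world pose (0.0955, -0.3301, 0.3803)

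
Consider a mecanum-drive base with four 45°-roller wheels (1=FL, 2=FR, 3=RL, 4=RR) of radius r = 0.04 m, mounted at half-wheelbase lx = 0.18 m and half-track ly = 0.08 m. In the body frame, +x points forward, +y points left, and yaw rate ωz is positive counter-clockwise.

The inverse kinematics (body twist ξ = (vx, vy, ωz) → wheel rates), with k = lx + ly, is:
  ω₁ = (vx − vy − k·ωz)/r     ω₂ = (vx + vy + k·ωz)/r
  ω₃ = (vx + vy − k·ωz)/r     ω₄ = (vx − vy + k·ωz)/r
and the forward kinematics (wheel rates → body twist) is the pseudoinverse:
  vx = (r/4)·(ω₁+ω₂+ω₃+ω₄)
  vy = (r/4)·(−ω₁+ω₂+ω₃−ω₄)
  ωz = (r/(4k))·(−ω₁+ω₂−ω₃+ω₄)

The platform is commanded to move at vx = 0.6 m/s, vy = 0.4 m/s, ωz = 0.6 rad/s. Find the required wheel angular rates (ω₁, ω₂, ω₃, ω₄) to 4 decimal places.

k = lx + ly = 0.18 + 0.08 = 0.2600;  k·ωz = 0.2600·0.6 = 0.1560
ω₁ (FL) = (vx − vy − k·ωz)/r = 0.0440/0.04 = 1.1000
ω₂ (FR) = (vx + vy + k·ωz)/r = 1.1560/0.04 = 28.9000
ω₃ (RL) = (vx + vy − k·ωz)/r = 0.8440/0.04 = 21.1000
ω₄ (RR) = (vx − vy + k·ωz)/r = 0.3560/0.04 = 8.9000

(1.1000, 28.9000, 21.1000, 8.9000)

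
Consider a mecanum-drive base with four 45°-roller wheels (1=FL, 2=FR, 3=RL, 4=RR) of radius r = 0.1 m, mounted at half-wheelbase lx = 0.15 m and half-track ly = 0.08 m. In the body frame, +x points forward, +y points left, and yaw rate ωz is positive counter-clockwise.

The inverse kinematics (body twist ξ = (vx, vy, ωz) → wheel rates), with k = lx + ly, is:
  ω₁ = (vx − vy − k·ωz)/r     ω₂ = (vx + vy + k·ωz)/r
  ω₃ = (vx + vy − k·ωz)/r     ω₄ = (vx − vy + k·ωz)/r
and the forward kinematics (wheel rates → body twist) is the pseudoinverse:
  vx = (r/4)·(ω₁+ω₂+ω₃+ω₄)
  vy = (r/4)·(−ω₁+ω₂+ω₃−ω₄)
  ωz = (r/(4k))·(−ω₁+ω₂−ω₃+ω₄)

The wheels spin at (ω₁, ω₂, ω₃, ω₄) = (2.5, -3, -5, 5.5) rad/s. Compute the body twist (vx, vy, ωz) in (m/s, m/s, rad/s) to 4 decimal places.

k = lx + ly = 0.15 + 0.08 = 0.2300
ω₁+ω₂+ω₃+ω₄ = 0.0000  →  vx = (0.1/4)·0.0000 = 0.0000
−ω₁+ω₂+ω₃−ω₄ = -16.0000  →  vy = (0.1/4)·-16.0000 = -0.4000
−ω₁+ω₂−ω₃+ω₄ = 5.0000  →  ωz = (0.1/0.9200)·5.0000 = 0.5435

(0.0000, -0.4000, 0.5435)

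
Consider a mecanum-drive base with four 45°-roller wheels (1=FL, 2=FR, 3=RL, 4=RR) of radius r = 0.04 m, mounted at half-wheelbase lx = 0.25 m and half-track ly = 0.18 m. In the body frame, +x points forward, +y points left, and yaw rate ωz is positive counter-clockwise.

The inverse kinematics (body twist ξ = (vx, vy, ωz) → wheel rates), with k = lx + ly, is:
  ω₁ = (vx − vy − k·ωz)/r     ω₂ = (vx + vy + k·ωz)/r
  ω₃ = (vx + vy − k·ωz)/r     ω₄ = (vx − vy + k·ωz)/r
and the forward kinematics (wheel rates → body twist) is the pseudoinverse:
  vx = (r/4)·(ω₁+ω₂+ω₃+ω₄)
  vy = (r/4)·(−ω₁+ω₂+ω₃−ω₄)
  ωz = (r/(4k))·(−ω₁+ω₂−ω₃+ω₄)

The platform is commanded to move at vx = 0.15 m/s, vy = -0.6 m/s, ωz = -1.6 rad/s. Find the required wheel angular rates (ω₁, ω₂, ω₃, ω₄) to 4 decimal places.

k = lx + ly = 0.25 + 0.18 = 0.4300;  k·ωz = 0.4300·-1.6 = -0.6880
ω₁ (FL) = (vx − vy − k·ωz)/r = 1.4380/0.04 = 35.9500
ω₂ (FR) = (vx + vy + k·ωz)/r = -1.1380/0.04 = -28.4500
ω₃ (RL) = (vx + vy − k·ωz)/r = 0.2380/0.04 = 5.9500
ω₄ (RR) = (vx − vy + k·ωz)/r = 0.0620/0.04 = 1.5500

(35.9500, -28.4500, 5.9500, 1.5500)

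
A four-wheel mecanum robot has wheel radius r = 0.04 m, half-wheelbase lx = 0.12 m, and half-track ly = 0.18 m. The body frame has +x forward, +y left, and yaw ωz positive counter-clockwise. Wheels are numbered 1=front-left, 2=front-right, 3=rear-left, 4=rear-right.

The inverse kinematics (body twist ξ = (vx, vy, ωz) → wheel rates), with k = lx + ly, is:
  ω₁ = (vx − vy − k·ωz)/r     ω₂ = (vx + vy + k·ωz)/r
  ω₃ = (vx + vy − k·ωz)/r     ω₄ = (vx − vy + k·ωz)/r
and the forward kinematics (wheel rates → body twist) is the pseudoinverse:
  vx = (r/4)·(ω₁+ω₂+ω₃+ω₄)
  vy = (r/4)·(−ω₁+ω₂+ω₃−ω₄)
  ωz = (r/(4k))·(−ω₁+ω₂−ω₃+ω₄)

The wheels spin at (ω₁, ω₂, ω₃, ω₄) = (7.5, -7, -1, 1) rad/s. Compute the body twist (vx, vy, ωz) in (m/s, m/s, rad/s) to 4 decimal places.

k = lx + ly = 0.12 + 0.18 = 0.3000
ω₁+ω₂+ω₃+ω₄ = 0.5000  →  vx = (0.04/4)·0.5000 = 0.0050
−ω₁+ω₂+ω₃−ω₄ = -16.5000  →  vy = (0.04/4)·-16.5000 = -0.1650
−ω₁+ω₂−ω₃+ω₄ = -12.5000  →  ωz = (0.04/1.2000)·-12.5000 = -0.4167

(0.0050, -0.1650, -0.4167)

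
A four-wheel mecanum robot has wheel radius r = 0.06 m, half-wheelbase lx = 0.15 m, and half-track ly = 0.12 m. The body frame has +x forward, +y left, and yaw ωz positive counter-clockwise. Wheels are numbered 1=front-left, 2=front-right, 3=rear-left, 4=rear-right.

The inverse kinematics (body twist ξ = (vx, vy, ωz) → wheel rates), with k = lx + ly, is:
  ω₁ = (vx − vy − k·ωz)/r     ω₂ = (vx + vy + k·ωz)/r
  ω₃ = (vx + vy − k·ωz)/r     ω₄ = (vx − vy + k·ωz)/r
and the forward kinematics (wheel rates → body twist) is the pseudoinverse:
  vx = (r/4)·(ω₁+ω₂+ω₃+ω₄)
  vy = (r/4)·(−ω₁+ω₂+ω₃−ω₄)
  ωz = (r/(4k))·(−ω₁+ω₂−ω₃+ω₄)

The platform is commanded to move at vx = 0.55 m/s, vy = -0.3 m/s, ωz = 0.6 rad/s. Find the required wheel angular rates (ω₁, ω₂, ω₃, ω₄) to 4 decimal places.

(11.4667, 6.8667, 1.4667, 16.8667)

k = lx + ly = 0.15 + 0.12 = 0.2700;  k·ωz = 0.2700·0.6 = 0.1620
ω₁ (FL) = (vx − vy − k·ωz)/r = 0.6880/0.06 = 11.4667
ω₂ (FR) = (vx + vy + k·ωz)/r = 0.4120/0.06 = 6.8667
ω₃ (RL) = (vx + vy − k·ωz)/r = 0.0880/0.06 = 1.4667
ω₄ (RR) = (vx − vy + k·ωz)/r = 1.0120/0.06 = 16.8667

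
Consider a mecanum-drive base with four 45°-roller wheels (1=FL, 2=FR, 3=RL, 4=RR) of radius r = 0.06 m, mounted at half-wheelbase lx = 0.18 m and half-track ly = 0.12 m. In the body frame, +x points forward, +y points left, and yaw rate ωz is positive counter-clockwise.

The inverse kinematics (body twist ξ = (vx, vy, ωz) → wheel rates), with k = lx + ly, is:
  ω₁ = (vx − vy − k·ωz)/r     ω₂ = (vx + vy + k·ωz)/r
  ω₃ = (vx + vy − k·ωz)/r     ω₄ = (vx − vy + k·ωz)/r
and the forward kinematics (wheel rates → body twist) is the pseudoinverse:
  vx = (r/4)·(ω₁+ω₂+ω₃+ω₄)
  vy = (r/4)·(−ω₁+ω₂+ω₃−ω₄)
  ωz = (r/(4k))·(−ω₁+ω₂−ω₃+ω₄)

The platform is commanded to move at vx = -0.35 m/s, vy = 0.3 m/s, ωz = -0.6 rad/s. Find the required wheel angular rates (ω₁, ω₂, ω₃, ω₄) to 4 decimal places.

k = lx + ly = 0.18 + 0.12 = 0.3000;  k·ωz = 0.3000·-0.6 = -0.1800
ω₁ (FL) = (vx − vy − k·ωz)/r = -0.4700/0.06 = -7.8333
ω₂ (FR) = (vx + vy + k·ωz)/r = -0.2300/0.06 = -3.8333
ω₃ (RL) = (vx + vy − k·ωz)/r = 0.1300/0.06 = 2.1667
ω₄ (RR) = (vx − vy + k·ωz)/r = -0.8300/0.06 = -13.8333

(-7.8333, -3.8333, 2.1667, -13.8333)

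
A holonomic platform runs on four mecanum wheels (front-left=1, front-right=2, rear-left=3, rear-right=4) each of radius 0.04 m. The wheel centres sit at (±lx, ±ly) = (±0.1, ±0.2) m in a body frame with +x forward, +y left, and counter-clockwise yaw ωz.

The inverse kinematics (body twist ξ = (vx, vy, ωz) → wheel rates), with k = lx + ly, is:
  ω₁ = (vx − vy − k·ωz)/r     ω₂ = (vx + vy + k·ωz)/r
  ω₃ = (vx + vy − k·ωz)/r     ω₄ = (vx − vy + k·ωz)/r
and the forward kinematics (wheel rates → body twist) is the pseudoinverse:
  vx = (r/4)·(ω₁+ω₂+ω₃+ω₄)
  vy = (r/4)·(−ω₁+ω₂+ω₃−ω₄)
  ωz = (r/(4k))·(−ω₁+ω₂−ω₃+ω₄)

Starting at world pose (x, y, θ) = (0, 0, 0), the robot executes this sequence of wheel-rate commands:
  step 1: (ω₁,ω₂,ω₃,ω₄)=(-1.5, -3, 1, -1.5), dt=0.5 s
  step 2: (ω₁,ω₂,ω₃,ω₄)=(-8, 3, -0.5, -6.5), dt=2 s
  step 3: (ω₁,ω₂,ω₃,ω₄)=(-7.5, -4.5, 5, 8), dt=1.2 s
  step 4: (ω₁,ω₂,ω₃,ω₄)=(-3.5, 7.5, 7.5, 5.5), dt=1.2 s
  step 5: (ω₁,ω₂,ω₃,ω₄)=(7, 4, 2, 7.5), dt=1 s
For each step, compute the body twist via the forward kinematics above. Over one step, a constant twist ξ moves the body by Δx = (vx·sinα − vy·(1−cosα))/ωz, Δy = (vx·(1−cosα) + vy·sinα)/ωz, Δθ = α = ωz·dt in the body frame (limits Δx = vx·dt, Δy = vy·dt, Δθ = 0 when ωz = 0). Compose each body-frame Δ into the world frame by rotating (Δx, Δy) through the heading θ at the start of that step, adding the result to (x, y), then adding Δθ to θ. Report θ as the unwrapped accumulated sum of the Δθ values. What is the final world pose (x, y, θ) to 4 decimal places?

(-0.0336, 0.6812, 0.9500)

step 1: ξ=(vx,vy,ωz)=(-0.0500, 0.0100, -0.1333), dt=0.5 → body Δ=(-0.0248, 0.0058, -0.0667) → world pose (-0.0248, 0.0058, -0.0667)
step 2: ξ=(vx,vy,ωz)=(-0.1200, 0.1700, 0.1667), dt=2.0 → body Δ=(-0.2917, 0.2941, 0.3333) → world pose (-0.2963, 0.3187, 0.2667)
step 3: ξ=(vx,vy,ωz)=(0.0100, 0.0000, 0.2000), dt=1.2 → body Δ=(0.0119, 0.0014, 0.2400) → world pose (-0.2852, 0.3232, 0.5067)
step 4: ξ=(vx,vy,ωz)=(0.1700, 0.1300, 0.3000), dt=1.2 → body Δ=(0.1718, 0.1890, 0.3600) → world pose (-0.2267, 0.5719, 0.8667)
step 5: ξ=(vx,vy,ωz)=(0.2050, -0.0850, 0.0833), dt=1.0 → body Δ=(0.2083, -0.0764, 0.0833) → world pose (-0.0336, 0.6812, 0.9500)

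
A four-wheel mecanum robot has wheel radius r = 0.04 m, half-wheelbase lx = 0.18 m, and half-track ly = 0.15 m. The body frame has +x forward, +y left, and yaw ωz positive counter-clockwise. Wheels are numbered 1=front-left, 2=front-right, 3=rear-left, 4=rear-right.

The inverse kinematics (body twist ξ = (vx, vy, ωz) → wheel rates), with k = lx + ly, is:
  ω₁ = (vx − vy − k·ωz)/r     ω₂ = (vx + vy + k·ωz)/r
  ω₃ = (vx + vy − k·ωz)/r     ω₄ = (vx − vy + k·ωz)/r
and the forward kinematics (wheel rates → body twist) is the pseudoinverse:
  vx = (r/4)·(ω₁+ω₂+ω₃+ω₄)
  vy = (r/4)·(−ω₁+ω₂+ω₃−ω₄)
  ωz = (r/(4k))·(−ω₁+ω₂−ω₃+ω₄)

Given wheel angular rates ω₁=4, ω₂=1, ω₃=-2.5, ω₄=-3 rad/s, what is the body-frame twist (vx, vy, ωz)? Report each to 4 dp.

(-0.0050, -0.0250, -0.1061)

k = lx + ly = 0.18 + 0.15 = 0.3300
ω₁+ω₂+ω₃+ω₄ = -0.5000  →  vx = (0.04/4)·-0.5000 = -0.0050
−ω₁+ω₂+ω₃−ω₄ = -2.5000  →  vy = (0.04/4)·-2.5000 = -0.0250
−ω₁+ω₂−ω₃+ω₄ = -3.5000  →  ωz = (0.04/1.3200)·-3.5000 = -0.1061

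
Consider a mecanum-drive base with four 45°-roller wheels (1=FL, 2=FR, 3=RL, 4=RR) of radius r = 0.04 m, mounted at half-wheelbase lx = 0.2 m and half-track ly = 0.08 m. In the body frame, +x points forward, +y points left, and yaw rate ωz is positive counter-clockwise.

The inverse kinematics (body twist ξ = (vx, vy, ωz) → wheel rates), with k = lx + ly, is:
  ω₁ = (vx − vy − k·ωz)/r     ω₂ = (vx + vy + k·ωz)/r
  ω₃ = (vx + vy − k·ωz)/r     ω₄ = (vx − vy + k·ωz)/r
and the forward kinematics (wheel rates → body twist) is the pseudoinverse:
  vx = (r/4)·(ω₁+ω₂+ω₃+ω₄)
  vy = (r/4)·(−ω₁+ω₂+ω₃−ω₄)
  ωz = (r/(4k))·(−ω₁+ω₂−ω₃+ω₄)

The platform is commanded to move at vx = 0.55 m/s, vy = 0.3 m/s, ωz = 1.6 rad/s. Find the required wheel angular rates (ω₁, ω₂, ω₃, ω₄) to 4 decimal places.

(-4.9500, 32.4500, 10.0500, 17.4500)

k = lx + ly = 0.2 + 0.08 = 0.2800;  k·ωz = 0.2800·1.6 = 0.4480
ω₁ (FL) = (vx − vy − k·ωz)/r = -0.1980/0.04 = -4.9500
ω₂ (FR) = (vx + vy + k·ωz)/r = 1.2980/0.04 = 32.4500
ω₃ (RL) = (vx + vy − k·ωz)/r = 0.4020/0.04 = 10.0500
ω₄ (RR) = (vx − vy + k·ωz)/r = 0.6980/0.04 = 17.4500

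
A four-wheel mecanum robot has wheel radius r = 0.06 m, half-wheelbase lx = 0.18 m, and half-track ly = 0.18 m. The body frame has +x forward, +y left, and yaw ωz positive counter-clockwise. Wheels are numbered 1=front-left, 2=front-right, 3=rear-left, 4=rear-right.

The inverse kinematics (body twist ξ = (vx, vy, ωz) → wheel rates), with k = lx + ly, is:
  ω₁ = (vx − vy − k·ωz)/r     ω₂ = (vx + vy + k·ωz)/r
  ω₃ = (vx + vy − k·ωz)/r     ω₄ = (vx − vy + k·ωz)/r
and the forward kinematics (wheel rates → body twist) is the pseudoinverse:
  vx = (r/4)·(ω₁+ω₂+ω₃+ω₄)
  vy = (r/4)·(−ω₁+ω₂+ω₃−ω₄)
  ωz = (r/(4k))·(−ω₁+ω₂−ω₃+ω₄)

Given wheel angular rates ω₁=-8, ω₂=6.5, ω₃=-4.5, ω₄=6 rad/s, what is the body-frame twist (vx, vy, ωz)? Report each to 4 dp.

k = lx + ly = 0.18 + 0.18 = 0.3600
ω₁+ω₂+ω₃+ω₄ = 0.0000  →  vx = (0.06/4)·0.0000 = 0.0000
−ω₁+ω₂+ω₃−ω₄ = 4.0000  →  vy = (0.06/4)·4.0000 = 0.0600
−ω₁+ω₂−ω₃+ω₄ = 25.0000  →  ωz = (0.06/1.4400)·25.0000 = 1.0417

(0.0000, 0.0600, 1.0417)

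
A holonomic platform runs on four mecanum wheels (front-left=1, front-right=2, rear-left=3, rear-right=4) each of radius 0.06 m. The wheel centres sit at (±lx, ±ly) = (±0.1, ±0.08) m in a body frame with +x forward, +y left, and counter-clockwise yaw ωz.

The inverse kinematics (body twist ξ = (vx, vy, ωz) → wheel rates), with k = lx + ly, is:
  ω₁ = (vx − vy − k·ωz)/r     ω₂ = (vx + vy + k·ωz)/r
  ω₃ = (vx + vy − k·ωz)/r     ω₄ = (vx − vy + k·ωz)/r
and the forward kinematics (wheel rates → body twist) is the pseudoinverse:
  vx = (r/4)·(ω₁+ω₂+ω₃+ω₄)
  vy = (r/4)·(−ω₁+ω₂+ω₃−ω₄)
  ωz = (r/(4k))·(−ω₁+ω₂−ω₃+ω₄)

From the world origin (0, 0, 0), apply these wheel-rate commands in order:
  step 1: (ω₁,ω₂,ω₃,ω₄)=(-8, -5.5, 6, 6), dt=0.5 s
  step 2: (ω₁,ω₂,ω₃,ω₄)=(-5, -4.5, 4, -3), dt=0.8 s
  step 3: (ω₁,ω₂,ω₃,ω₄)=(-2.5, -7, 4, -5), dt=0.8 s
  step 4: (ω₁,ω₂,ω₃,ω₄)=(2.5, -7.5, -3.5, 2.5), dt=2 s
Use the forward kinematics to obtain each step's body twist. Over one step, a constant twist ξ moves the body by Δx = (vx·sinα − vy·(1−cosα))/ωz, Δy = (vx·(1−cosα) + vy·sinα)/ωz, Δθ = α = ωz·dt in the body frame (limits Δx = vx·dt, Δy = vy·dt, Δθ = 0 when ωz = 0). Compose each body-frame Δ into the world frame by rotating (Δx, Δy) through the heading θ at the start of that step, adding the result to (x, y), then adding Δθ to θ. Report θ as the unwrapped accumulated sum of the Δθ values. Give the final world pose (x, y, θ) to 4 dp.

(-0.6253, 0.4137, -1.8958)

step 1: ξ=(vx,vy,ωz)=(-0.0225, 0.0375, 0.2083), dt=0.5 → body Δ=(-0.0122, 0.0181, 0.1042) → world pose (-0.0122, 0.0181, 0.1042)
step 2: ξ=(vx,vy,ωz)=(-0.1275, 0.1125, -0.5417), dt=0.8 → body Δ=(-0.0796, 0.1090, -0.4333) → world pose (-0.1027, 0.1182, -0.3292)
step 3: ξ=(vx,vy,ωz)=(-0.1575, 0.0675, -1.1250), dt=0.8 → body Δ=(-0.0870, 0.1000, -0.9000) → world pose (-0.1527, 0.2409, -1.2292)
step 4: ξ=(vx,vy,ωz)=(-0.0900, -0.2400, -0.3333), dt=2.0 → body Δ=(-0.3211, -0.3874, -0.6667) → world pose (-0.6253, 0.4137, -1.8958)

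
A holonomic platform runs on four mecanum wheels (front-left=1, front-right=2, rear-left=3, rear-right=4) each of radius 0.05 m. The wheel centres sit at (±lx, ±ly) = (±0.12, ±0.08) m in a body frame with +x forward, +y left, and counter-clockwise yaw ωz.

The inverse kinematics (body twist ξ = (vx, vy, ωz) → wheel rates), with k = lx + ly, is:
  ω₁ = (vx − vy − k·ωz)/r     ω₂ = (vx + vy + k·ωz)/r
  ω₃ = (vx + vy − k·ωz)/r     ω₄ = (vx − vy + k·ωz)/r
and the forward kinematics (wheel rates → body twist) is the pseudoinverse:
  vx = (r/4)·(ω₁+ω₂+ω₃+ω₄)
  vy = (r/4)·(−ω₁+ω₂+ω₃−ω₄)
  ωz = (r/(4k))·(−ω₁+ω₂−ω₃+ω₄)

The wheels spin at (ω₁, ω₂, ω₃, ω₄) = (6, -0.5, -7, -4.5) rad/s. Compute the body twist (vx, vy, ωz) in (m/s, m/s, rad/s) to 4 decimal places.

(-0.0750, -0.1125, -0.2500)

k = lx + ly = 0.12 + 0.08 = 0.2000
ω₁+ω₂+ω₃+ω₄ = -6.0000  →  vx = (0.05/4)·-6.0000 = -0.0750
−ω₁+ω₂+ω₃−ω₄ = -9.0000  →  vy = (0.05/4)·-9.0000 = -0.1125
−ω₁+ω₂−ω₃+ω₄ = -4.0000  →  ωz = (0.05/0.8000)·-4.0000 = -0.2500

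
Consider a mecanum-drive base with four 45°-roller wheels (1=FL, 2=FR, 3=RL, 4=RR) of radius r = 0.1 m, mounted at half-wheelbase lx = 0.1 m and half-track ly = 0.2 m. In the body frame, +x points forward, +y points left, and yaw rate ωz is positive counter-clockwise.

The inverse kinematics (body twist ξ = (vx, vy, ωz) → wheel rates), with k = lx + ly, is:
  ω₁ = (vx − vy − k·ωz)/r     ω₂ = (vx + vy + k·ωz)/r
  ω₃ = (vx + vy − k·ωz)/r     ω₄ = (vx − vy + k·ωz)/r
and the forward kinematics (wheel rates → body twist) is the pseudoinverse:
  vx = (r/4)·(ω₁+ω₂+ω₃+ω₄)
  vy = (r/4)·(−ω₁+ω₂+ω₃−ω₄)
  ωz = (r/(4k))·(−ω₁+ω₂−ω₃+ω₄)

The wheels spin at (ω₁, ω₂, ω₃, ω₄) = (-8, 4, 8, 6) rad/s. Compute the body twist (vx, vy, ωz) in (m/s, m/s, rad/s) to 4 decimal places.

k = lx + ly = 0.1 + 0.2 = 0.3000
ω₁+ω₂+ω₃+ω₄ = 10.0000  →  vx = (0.1/4)·10.0000 = 0.2500
−ω₁+ω₂+ω₃−ω₄ = 14.0000  →  vy = (0.1/4)·14.0000 = 0.3500
−ω₁+ω₂−ω₃+ω₄ = 10.0000  →  ωz = (0.1/1.2000)·10.0000 = 0.8333

(0.2500, 0.3500, 0.8333)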